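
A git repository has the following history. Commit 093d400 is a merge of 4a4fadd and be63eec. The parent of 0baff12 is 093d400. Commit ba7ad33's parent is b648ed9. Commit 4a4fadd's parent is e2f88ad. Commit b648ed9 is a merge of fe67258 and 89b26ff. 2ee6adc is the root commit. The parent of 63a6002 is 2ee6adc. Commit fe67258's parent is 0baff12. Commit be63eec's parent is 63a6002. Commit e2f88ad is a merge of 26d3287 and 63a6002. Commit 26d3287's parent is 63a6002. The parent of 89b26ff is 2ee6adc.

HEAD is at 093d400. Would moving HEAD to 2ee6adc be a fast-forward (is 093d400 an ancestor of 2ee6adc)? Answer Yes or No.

A fast-forward from 093d400 to 2ee6adc is possible iff 093d400 is an ancestor of 2ee6adc.
Ancestors of 2ee6adc: {2ee6adc}.
093d400 is not among them, so fast-forward is not possible.

No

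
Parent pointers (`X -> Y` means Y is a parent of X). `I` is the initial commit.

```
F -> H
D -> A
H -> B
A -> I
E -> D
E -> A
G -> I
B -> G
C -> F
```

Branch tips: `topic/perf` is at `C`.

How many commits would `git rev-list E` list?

4

Walking parent pointers from E: reachable set = {A, D, E, I}.
That is 4 commits.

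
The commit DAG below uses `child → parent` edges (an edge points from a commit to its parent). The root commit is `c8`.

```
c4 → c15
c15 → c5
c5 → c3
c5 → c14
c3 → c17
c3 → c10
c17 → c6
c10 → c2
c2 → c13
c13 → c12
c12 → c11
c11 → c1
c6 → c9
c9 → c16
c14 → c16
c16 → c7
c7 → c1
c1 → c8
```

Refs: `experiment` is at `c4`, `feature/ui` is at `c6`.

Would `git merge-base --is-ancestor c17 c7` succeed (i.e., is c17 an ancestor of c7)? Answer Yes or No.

No

Ancestors of c7: {c1, c7, c8}.
c17 is not in that set, so it is not an ancestor of c7.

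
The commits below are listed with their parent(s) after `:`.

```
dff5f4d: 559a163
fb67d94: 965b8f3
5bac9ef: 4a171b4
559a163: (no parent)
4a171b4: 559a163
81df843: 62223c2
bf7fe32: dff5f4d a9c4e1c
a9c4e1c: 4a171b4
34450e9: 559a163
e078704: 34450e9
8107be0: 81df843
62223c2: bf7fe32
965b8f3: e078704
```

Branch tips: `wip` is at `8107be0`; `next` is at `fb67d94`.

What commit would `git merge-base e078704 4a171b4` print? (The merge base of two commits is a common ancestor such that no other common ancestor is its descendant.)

559a163

Ancestors of e078704: {34450e9, 559a163, e078704}.
Ancestors of 4a171b4: {4a171b4, 559a163}.
Common ancestors: {559a163}.
The only common ancestor is 559a163, so it is the merge base.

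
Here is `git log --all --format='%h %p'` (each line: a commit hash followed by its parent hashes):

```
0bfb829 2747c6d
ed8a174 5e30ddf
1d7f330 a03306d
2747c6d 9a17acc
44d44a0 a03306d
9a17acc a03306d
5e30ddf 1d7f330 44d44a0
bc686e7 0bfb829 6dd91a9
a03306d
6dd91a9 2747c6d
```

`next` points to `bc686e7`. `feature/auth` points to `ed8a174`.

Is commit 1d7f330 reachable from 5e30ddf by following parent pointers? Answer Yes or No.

Yes

Ancestors of 5e30ddf (commits reachable by following parents): {1d7f330, 44d44a0, 5e30ddf, a03306d}.
1d7f330 is in that set, so it is an ancestor of 5e30ddf.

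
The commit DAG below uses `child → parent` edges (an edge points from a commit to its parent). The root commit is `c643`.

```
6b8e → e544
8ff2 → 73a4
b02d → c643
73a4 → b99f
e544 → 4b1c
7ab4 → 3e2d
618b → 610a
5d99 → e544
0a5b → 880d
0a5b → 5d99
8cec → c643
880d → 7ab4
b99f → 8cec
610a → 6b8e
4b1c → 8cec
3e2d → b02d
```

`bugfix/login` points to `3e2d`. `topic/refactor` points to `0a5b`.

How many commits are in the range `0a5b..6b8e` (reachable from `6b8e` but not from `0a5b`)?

Reachable from 6b8e: {4b1c, 6b8e, 8cec, c643, e544}.
Reachable from 0a5b: {0a5b, 3e2d, 4b1c, 5d99, 7ab4, 880d, 8cec, b02d, c643, e544}.
In 6b8e's history but not 0a5b's: {6b8e} — 1 commit.

1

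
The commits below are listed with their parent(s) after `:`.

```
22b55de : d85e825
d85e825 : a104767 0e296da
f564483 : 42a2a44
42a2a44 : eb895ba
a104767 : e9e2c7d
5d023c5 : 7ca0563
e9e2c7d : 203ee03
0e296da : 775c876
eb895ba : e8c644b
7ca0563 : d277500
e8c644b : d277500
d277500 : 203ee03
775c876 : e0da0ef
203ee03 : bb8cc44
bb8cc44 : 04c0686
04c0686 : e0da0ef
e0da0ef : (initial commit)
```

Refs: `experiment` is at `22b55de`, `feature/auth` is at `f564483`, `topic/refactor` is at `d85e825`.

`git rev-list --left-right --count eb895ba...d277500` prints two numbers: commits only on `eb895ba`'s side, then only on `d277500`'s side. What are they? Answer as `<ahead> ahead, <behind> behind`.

2 ahead, 0 behind

Reachable from eb895ba: {04c0686, 203ee03, bb8cc44, d277500, e0da0ef, e8c644b, eb895ba}.
Reachable from d277500: {04c0686, 203ee03, bb8cc44, d277500, e0da0ef}.
Only in eb895ba's history (ahead): {e8c644b, eb895ba} — 2.
Only in d277500's history (behind): {} — 0.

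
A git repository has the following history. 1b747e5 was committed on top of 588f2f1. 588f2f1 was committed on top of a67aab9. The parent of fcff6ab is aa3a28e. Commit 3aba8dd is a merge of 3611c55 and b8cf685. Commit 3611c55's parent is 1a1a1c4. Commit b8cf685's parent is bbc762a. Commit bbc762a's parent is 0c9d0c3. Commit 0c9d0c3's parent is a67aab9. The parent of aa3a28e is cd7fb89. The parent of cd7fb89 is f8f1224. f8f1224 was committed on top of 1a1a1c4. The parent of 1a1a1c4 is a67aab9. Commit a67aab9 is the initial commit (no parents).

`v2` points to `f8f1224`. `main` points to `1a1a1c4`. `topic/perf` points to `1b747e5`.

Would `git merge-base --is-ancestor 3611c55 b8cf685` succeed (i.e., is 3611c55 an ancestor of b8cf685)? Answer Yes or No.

No

Ancestors of b8cf685: {0c9d0c3, a67aab9, b8cf685, bbc762a}.
3611c55 is not in that set, so it is not an ancestor of b8cf685.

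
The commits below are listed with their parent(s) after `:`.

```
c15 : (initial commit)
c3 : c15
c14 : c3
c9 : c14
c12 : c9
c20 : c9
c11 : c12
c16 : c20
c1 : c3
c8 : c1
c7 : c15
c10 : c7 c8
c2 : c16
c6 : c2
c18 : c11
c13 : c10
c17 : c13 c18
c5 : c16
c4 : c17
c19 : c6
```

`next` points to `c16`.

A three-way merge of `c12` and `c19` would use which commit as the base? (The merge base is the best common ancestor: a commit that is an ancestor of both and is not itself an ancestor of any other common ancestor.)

Ancestors of c12: {c12, c14, c15, c3, c9}.
Ancestors of c19: {c14, c15, c16, c19, c2, c20, c3, c6, c9}.
Common ancestors: {c14, c15, c3, c9}.
Among these, c9 is not an ancestor of any other common ancestor — it is the merge base.

c9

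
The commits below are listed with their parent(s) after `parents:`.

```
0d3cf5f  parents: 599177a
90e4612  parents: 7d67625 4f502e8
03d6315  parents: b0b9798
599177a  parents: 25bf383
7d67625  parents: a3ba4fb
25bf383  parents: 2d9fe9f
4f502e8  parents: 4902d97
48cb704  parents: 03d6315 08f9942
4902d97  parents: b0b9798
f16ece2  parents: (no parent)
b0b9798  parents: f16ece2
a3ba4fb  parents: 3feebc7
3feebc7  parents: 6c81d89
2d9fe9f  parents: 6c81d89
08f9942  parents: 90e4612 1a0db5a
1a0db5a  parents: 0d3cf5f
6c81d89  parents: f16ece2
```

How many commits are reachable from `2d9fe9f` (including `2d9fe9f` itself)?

3

Walking parent pointers from 2d9fe9f: reachable set = {2d9fe9f, 6c81d89, f16ece2}.
That is 3 commits.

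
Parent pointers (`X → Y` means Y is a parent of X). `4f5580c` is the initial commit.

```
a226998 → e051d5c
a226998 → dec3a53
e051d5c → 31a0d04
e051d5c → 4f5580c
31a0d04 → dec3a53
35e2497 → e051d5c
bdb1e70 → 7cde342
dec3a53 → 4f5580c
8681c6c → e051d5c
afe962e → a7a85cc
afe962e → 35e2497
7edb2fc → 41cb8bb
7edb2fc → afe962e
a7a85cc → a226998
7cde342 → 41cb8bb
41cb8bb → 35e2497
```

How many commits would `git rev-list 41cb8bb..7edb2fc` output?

Reachable from 7edb2fc: {31a0d04, 35e2497, 41cb8bb, 4f5580c, 7edb2fc, a226998, a7a85cc, afe962e, dec3a53, e051d5c}.
Reachable from 41cb8bb: {31a0d04, 35e2497, 41cb8bb, 4f5580c, dec3a53, e051d5c}.
In 7edb2fc's history but not 41cb8bb's: {7edb2fc, a226998, a7a85cc, afe962e} — 4 commits.

4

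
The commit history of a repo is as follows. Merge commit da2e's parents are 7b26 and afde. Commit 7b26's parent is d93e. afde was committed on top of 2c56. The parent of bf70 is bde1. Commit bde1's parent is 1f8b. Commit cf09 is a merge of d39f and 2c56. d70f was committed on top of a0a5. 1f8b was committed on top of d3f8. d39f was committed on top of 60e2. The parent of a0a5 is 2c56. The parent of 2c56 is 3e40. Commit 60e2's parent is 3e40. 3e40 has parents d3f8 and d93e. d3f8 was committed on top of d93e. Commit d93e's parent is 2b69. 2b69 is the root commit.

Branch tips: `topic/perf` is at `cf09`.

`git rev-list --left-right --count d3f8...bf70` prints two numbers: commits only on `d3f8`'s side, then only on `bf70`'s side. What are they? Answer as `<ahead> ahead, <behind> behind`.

Reachable from d3f8: {2b69, d3f8, d93e}.
Reachable from bf70: {1f8b, 2b69, bde1, bf70, d3f8, d93e}.
Only in d3f8's history (ahead): {} — 0.
Only in bf70's history (behind): {1f8b, bde1, bf70} — 3.

0 ahead, 3 behind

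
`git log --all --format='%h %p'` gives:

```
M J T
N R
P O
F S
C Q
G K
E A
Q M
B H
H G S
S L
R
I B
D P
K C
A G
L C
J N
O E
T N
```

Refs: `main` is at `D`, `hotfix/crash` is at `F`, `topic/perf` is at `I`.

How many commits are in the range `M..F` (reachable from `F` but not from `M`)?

Reachable from F: {C, F, J, L, M, N, Q, R, S, T}.
Reachable from M: {J, M, N, R, T}.
In F's history but not M's: {C, F, L, Q, S} — 5 commits.

5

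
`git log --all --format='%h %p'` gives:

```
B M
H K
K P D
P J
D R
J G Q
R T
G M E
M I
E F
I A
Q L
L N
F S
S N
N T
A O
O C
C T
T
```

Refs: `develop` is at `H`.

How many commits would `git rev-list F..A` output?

Reachable from A: {A, C, O, T}.
Reachable from F: {F, N, S, T}.
In A's history but not F's: {A, C, O} — 3 commits.

3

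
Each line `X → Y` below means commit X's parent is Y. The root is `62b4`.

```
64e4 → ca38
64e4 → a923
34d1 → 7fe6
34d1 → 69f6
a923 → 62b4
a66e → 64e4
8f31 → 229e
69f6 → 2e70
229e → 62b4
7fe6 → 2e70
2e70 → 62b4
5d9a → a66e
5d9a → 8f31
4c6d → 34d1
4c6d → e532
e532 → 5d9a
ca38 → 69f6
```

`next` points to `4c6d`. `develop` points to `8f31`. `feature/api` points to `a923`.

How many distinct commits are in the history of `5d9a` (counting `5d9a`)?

Walking parent pointers from 5d9a: reachable set = {229e, 2e70, 5d9a, 62b4, 64e4, 69f6, 8f31, a66e, a923, ca38}.
That is 10 commits.

10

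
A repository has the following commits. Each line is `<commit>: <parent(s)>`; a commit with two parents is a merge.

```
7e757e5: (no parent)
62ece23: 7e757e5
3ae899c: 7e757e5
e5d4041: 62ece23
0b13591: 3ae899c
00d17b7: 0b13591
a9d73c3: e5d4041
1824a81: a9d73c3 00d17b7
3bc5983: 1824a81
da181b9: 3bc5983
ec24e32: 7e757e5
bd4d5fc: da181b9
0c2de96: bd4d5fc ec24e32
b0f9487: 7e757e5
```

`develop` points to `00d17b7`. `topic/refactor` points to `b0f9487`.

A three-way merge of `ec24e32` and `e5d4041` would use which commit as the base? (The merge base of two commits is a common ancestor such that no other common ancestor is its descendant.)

7e757e5

Ancestors of ec24e32: {7e757e5, ec24e32}.
Ancestors of e5d4041: {62ece23, 7e757e5, e5d4041}.
Common ancestors: {7e757e5}.
The only common ancestor is 7e757e5, so it is the merge base.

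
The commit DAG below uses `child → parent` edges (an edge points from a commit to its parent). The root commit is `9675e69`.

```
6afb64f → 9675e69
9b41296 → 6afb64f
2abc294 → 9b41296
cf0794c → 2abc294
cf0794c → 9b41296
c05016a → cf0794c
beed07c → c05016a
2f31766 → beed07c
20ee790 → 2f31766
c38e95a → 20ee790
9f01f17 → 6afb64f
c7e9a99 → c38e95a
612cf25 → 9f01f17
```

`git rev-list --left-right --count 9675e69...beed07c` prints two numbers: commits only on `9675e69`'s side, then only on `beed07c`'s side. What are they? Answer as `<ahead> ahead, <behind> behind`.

Reachable from 9675e69: {9675e69}.
Reachable from beed07c: {2abc294, 6afb64f, 9675e69, 9b41296, beed07c, c05016a, cf0794c}.
Only in 9675e69's history (ahead): {} — 0.
Only in beed07c's history (behind): {2abc294, 6afb64f, 9b41296, beed07c, c05016a, cf0794c} — 6.

0 ahead, 6 behind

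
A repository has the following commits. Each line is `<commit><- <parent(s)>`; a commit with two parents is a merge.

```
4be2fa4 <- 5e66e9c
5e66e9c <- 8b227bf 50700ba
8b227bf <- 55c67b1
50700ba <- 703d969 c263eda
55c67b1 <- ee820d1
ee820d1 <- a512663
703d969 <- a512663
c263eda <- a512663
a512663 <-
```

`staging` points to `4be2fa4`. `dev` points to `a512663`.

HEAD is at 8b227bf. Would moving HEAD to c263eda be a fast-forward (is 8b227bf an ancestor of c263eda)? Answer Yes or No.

No

A fast-forward from 8b227bf to c263eda is possible iff 8b227bf is an ancestor of c263eda.
Ancestors of c263eda: {a512663, c263eda}.
8b227bf is not among them, so fast-forward is not possible.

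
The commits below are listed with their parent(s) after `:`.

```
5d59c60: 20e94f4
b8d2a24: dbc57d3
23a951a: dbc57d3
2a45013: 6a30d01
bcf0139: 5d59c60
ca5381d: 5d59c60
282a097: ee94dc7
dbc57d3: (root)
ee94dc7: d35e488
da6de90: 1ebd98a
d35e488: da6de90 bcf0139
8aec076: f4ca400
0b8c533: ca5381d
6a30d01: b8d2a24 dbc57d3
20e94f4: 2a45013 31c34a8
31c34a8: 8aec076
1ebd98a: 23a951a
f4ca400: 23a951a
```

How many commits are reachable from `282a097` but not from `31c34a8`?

Reachable from 282a097: {1ebd98a, 20e94f4, 23a951a, 282a097, 2a45013, 31c34a8, 5d59c60, 6a30d01, 8aec076, b8d2a24, bcf0139, d35e488, da6de90, dbc57d3, ee94dc7, f4ca400}.
Reachable from 31c34a8: {23a951a, 31c34a8, 8aec076, dbc57d3, f4ca400}.
In 282a097's history but not 31c34a8's: {1ebd98a, 20e94f4, 282a097, 2a45013, 5d59c60, 6a30d01, b8d2a24, bcf0139, d35e488, da6de90, ee94dc7} — 11 commits.

11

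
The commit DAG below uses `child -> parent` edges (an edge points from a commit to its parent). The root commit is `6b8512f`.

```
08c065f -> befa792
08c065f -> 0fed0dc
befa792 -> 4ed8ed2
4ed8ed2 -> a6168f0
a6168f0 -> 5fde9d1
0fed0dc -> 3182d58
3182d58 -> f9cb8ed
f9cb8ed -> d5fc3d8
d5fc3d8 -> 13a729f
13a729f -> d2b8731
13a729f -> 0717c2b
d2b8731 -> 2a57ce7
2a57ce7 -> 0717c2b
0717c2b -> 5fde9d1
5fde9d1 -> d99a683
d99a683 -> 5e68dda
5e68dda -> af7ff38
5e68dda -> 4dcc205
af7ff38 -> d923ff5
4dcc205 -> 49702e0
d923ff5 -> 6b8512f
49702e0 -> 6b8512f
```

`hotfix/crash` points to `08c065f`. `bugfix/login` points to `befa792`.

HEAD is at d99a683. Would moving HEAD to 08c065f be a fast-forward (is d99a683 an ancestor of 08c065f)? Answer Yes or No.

A fast-forward from d99a683 to 08c065f is possible iff d99a683 is an ancestor of 08c065f.
Ancestors of 08c065f: {0717c2b, 08c065f, 0fed0dc, 13a729f, 2a57ce7, 3182d58, 49702e0, 4dcc205, 4ed8ed2, 5e68dda, 5fde9d1, 6b8512f, a6168f0, af7ff38, befa792, d2b8731, d5fc3d8, d923ff5, d99a683, f9cb8ed}.
d99a683 is among them, so fast-forward is possible.

Yes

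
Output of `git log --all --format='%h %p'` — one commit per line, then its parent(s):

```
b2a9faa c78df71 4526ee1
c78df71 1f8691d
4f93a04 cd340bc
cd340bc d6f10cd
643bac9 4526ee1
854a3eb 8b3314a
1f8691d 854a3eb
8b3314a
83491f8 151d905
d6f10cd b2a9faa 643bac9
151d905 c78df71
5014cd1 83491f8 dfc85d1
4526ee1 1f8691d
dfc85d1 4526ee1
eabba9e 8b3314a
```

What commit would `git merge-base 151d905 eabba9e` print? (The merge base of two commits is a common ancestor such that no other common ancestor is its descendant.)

8b3314a

Ancestors of 151d905: {151d905, 1f8691d, 854a3eb, 8b3314a, c78df71}.
Ancestors of eabba9e: {8b3314a, eabba9e}.
Common ancestors: {8b3314a}.
The only common ancestor is 8b3314a, so it is the merge base.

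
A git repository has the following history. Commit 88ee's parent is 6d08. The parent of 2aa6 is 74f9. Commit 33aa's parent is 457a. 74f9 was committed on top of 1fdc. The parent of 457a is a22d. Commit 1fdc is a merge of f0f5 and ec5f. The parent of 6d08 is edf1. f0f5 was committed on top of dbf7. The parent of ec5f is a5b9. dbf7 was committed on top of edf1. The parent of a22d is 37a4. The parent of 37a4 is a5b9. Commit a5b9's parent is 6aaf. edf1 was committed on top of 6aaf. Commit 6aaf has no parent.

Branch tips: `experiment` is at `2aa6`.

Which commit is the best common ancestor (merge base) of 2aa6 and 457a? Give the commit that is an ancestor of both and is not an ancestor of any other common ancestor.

Ancestors of 2aa6: {1fdc, 2aa6, 6aaf, 74f9, a5b9, dbf7, ec5f, edf1, f0f5}.
Ancestors of 457a: {37a4, 457a, 6aaf, a22d, a5b9}.
Common ancestors: {6aaf, a5b9}.
Among these, a5b9 is not an ancestor of any other common ancestor — it is the merge base.

a5b9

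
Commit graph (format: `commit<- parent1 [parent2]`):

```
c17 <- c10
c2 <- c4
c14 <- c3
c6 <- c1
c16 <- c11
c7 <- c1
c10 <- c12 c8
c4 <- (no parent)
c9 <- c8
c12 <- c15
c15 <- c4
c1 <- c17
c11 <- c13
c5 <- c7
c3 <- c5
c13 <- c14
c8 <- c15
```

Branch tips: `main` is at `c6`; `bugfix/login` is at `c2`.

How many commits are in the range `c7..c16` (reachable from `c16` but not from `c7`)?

Reachable from c16: {c1, c10, c11, c12, c13, c14, c15, c16, c17, c3, c4, c5, c7, c8}.
Reachable from c7: {c1, c10, c12, c15, c17, c4, c7, c8}.
In c16's history but not c7's: {c11, c13, c14, c16, c3, c5} — 6 commits.

6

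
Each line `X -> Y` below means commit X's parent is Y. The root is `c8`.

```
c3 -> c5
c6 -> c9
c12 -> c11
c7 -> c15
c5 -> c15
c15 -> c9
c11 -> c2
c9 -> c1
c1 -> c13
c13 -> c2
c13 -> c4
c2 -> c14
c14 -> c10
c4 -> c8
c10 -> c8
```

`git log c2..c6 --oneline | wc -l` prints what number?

5

Reachable from c6: {c1, c10, c13, c14, c2, c4, c6, c8, c9}.
Reachable from c2: {c10, c14, c2, c8}.
In c6's history but not c2's: {c1, c13, c4, c6, c9} — 5 commits.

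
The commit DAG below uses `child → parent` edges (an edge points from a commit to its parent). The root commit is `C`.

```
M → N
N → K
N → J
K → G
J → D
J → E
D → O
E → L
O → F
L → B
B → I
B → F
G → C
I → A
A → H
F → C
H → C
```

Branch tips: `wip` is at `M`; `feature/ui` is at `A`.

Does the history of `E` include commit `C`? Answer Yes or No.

Ancestors of E (commits reachable by following parents): {A, B, C, E, F, H, I, L}.
C is in that set, so it is an ancestor of E.

Yes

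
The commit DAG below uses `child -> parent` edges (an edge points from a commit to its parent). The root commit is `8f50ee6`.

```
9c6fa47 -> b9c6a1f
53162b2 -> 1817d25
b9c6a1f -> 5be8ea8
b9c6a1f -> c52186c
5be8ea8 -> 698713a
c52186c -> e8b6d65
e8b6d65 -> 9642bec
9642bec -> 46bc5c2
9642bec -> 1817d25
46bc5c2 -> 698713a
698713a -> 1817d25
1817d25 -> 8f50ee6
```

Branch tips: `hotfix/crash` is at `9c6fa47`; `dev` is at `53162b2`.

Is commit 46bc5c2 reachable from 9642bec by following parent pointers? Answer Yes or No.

Yes

Ancestors of 9642bec (commits reachable by following parents): {1817d25, 46bc5c2, 698713a, 8f50ee6, 9642bec}.
46bc5c2 is in that set, so it is an ancestor of 9642bec.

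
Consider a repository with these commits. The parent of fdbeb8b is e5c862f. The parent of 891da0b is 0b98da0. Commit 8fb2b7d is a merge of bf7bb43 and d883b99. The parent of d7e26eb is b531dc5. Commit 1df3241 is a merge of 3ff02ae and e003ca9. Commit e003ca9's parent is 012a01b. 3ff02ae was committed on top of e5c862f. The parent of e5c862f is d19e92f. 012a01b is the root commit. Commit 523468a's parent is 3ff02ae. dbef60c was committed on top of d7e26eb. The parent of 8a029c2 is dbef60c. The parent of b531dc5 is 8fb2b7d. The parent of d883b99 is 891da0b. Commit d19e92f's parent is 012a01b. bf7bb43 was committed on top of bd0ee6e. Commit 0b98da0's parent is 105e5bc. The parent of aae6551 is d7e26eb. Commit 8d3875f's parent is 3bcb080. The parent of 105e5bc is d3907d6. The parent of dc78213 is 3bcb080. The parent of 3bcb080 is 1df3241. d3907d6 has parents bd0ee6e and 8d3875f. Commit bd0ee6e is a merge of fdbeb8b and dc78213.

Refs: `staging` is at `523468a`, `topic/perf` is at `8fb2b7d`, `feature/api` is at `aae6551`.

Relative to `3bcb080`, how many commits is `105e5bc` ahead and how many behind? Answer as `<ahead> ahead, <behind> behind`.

Reachable from 105e5bc: {012a01b, 105e5bc, 1df3241, 3bcb080, 3ff02ae, 8d3875f, bd0ee6e, d19e92f, d3907d6, dc78213, e003ca9, e5c862f, fdbeb8b}.
Reachable from 3bcb080: {012a01b, 1df3241, 3bcb080, 3ff02ae, d19e92f, e003ca9, e5c862f}.
Only in 105e5bc's history (ahead): {105e5bc, 8d3875f, bd0ee6e, d3907d6, dc78213, fdbeb8b} — 6.
Only in 3bcb080's history (behind): {} — 0.

6 ahead, 0 behind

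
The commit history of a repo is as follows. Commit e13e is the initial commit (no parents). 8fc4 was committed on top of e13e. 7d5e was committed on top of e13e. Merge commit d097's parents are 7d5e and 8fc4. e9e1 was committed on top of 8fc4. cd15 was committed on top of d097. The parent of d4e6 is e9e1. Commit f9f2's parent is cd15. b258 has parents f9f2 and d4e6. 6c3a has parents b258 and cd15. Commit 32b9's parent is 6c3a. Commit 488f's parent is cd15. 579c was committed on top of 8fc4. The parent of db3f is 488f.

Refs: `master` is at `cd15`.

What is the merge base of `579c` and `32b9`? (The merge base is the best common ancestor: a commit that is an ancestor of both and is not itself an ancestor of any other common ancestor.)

Ancestors of 579c: {579c, 8fc4, e13e}.
Ancestors of 32b9: {32b9, 6c3a, 7d5e, 8fc4, b258, cd15, d097, d4e6, e13e, e9e1, f9f2}.
Common ancestors: {8fc4, e13e}.
Among these, 8fc4 is not an ancestor of any other common ancestor — it is the merge base.

8fc4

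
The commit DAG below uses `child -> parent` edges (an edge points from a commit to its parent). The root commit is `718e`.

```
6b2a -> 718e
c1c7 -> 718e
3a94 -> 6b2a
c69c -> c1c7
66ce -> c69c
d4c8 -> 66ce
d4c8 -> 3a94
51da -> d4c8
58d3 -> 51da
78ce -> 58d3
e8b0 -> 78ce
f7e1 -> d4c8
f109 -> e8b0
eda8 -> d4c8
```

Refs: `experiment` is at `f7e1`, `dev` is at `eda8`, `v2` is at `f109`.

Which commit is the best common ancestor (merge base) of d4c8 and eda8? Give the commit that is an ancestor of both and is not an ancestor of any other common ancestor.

Ancestors of d4c8: {3a94, 66ce, 6b2a, 718e, c1c7, c69c, d4c8}.
Ancestors of eda8: {3a94, 66ce, 6b2a, 718e, c1c7, c69c, d4c8, eda8}.
Common ancestors: {3a94, 66ce, 6b2a, 718e, c1c7, c69c, d4c8}.
Among these, d4c8 is not an ancestor of any other common ancestor — it is the merge base.

d4c8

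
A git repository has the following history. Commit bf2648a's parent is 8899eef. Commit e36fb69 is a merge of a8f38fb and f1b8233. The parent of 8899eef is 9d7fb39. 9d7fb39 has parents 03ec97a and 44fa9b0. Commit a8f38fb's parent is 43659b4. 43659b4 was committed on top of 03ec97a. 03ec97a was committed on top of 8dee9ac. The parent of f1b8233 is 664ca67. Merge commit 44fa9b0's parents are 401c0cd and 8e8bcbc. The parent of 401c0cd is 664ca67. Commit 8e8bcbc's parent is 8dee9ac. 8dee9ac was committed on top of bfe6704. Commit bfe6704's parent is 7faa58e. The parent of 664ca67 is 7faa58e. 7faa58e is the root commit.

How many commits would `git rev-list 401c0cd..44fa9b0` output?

Reachable from 44fa9b0: {401c0cd, 44fa9b0, 664ca67, 7faa58e, 8dee9ac, 8e8bcbc, bfe6704}.
Reachable from 401c0cd: {401c0cd, 664ca67, 7faa58e}.
In 44fa9b0's history but not 401c0cd's: {44fa9b0, 8dee9ac, 8e8bcbc, bfe6704} — 4 commits.

4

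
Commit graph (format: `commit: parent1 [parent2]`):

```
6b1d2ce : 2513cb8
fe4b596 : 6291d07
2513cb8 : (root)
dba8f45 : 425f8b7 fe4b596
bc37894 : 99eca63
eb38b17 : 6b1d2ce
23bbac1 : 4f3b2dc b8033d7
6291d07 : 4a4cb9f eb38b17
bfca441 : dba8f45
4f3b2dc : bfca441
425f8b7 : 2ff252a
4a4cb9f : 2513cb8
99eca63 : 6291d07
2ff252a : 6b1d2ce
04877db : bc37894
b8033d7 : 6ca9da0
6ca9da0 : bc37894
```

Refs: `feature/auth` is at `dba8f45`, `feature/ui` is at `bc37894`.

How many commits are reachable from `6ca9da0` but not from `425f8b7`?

Reachable from 6ca9da0: {2513cb8, 4a4cb9f, 6291d07, 6b1d2ce, 6ca9da0, 99eca63, bc37894, eb38b17}.
Reachable from 425f8b7: {2513cb8, 2ff252a, 425f8b7, 6b1d2ce}.
In 6ca9da0's history but not 425f8b7's: {4a4cb9f, 6291d07, 6ca9da0, 99eca63, bc37894, eb38b17} — 6 commits.

6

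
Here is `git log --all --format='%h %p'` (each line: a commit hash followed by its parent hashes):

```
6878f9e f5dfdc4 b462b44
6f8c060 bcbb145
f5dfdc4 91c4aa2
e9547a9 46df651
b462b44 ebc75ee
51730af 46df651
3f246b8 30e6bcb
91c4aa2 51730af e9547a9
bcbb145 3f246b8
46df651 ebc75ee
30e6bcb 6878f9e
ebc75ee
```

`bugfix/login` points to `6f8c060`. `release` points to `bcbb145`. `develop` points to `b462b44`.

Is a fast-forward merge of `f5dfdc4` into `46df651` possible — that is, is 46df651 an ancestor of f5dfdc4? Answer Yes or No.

A fast-forward from 46df651 to f5dfdc4 is possible iff 46df651 is an ancestor of f5dfdc4.
Ancestors of f5dfdc4: {46df651, 51730af, 91c4aa2, e9547a9, ebc75ee, f5dfdc4}.
46df651 is among them, so fast-forward is possible.

Yes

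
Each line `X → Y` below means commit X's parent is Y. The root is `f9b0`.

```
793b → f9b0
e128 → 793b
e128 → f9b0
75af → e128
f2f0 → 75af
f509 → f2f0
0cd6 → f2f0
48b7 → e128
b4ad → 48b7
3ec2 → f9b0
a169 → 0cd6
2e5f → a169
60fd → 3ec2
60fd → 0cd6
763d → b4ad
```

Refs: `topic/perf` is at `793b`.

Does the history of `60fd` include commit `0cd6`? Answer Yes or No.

Ancestors of 60fd (commits reachable by following parents): {0cd6, 3ec2, 60fd, 75af, 793b, e128, f2f0, f9b0}.
0cd6 is in that set, so it is an ancestor of 60fd.

Yes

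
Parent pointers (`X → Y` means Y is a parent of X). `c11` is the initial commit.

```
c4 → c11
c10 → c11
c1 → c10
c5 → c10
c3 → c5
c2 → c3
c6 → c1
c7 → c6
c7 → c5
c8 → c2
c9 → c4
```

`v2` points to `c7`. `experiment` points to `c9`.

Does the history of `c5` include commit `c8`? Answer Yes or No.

No

Ancestors of c5: {c10, c11, c5}.
c8 is not in that set, so it is not an ancestor of c5.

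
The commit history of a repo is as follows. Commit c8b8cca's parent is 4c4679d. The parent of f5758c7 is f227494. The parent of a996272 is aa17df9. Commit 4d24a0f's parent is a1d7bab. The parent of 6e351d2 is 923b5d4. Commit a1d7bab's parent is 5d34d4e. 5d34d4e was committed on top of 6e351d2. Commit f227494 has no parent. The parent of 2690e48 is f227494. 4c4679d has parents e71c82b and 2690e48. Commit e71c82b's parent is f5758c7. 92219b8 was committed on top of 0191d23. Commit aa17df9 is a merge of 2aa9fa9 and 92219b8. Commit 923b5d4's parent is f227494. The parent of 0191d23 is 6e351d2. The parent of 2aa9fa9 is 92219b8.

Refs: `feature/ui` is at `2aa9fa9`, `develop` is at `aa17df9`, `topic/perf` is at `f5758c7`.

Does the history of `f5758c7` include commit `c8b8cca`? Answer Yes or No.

Ancestors of f5758c7: {f227494, f5758c7}.
c8b8cca is not in that set, so it is not an ancestor of f5758c7.

No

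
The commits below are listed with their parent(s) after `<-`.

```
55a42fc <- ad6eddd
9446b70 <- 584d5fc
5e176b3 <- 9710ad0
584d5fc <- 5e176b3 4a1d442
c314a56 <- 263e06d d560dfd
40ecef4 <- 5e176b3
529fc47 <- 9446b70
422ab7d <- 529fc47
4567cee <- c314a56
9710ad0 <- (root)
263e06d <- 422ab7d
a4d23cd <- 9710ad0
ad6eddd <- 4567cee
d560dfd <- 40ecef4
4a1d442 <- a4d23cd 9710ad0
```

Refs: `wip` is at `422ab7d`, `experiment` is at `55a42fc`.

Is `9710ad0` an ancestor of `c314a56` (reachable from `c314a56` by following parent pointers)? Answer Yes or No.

Yes

Ancestors of c314a56 (commits reachable by following parents): {263e06d, 40ecef4, 422ab7d, 4a1d442, 529fc47, 584d5fc, 5e176b3, 9446b70, 9710ad0, a4d23cd, c314a56, d560dfd}.
9710ad0 is in that set, so it is an ancestor of c314a56.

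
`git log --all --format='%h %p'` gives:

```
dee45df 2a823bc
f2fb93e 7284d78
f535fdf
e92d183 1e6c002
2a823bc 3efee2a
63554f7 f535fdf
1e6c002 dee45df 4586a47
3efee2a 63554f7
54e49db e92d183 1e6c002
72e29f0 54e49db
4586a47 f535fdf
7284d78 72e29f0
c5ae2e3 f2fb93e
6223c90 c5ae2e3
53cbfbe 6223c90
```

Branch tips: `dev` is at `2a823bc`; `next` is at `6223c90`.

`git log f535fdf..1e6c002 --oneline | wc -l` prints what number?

6

Reachable from 1e6c002: {1e6c002, 2a823bc, 3efee2a, 4586a47, 63554f7, dee45df, f535fdf}.
Reachable from f535fdf: {f535fdf}.
In 1e6c002's history but not f535fdf's: {1e6c002, 2a823bc, 3efee2a, 4586a47, 63554f7, dee45df} — 6 commits.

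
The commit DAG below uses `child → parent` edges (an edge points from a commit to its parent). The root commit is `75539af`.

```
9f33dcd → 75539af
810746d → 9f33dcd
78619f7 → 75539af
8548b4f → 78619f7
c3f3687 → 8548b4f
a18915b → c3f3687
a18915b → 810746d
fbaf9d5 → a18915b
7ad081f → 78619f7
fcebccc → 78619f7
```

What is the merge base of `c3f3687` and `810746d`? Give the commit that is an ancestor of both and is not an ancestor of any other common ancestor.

Ancestors of c3f3687: {75539af, 78619f7, 8548b4f, c3f3687}.
Ancestors of 810746d: {75539af, 810746d, 9f33dcd}.
Common ancestors: {75539af}.
The only common ancestor is 75539af, so it is the merge base.

75539af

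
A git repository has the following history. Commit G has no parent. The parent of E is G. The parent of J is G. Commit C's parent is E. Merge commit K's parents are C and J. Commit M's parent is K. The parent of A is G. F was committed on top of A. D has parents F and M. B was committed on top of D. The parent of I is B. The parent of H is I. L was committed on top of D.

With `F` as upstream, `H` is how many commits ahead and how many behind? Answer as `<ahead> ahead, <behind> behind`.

9 ahead, 0 behind

Reachable from H: {A, B, C, D, E, F, G, H, I, J, K, M}.
Reachable from F: {A, F, G}.
Only in H's history (ahead): {B, C, D, E, H, I, J, K, M} — 9.
Only in F's history (behind): {} — 0.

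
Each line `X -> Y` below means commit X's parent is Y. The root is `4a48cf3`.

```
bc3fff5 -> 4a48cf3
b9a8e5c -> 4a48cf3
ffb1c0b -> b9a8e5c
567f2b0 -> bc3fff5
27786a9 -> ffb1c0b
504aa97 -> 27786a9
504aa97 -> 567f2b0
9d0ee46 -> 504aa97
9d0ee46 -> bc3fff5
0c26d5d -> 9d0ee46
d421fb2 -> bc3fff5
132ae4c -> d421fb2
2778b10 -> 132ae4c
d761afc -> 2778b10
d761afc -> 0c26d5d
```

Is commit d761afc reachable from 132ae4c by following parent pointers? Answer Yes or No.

Ancestors of 132ae4c: {132ae4c, 4a48cf3, bc3fff5, d421fb2}.
d761afc is not in that set, so it is not an ancestor of 132ae4c.

No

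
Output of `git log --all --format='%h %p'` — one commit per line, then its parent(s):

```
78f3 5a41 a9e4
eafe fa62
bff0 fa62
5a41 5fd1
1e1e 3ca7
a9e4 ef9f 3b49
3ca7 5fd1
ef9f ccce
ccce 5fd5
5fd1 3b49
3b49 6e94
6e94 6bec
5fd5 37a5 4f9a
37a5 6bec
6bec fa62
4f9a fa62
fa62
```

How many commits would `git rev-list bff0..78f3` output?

12

Reachable from 78f3: {37a5, 3b49, 4f9a, 5a41, 5fd1, 5fd5, 6bec, 6e94, 78f3, a9e4, ccce, ef9f, fa62}.
Reachable from bff0: {bff0, fa62}.
In 78f3's history but not bff0's: {37a5, 3b49, 4f9a, 5a41, 5fd1, 5fd5, 6bec, 6e94, 78f3, a9e4, ccce, ef9f} — 12 commits.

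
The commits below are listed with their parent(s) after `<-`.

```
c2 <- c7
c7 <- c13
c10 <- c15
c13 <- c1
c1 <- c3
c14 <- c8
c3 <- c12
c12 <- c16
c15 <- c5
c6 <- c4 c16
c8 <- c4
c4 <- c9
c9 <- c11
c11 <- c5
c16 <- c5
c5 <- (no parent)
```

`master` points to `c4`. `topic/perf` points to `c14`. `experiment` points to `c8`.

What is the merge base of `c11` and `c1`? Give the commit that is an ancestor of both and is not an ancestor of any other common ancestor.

Ancestors of c11: {c11, c5}.
Ancestors of c1: {c1, c12, c16, c3, c5}.
Common ancestors: {c5}.
The only common ancestor is c5, so it is the merge base.

c5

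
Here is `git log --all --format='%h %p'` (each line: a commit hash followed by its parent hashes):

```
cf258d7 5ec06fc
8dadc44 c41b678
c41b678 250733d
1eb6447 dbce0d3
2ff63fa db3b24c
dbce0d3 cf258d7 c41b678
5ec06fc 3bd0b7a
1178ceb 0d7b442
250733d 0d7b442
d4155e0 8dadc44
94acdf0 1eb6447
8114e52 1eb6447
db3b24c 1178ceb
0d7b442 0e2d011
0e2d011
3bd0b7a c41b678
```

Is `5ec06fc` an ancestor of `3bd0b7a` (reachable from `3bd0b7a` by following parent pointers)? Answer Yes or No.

Ancestors of 3bd0b7a: {0d7b442, 0e2d011, 250733d, 3bd0b7a, c41b678}.
5ec06fc is not in that set, so it is not an ancestor of 3bd0b7a.

No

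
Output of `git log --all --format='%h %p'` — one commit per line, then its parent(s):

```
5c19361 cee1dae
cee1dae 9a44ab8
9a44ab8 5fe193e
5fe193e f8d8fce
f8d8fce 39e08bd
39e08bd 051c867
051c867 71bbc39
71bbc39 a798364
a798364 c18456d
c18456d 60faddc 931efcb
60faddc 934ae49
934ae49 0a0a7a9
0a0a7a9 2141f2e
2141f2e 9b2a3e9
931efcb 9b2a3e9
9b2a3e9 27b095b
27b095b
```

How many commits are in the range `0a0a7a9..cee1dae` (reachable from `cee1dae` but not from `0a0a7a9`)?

12

Reachable from cee1dae: {051c867, 0a0a7a9, 2141f2e, 27b095b, 39e08bd, 5fe193e, 60faddc, 71bbc39, 931efcb, 934ae49, 9a44ab8, 9b2a3e9, a798364, c18456d, cee1dae, f8d8fce}.
Reachable from 0a0a7a9: {0a0a7a9, 2141f2e, 27b095b, 9b2a3e9}.
In cee1dae's history but not 0a0a7a9's: {051c867, 39e08bd, 5fe193e, 60faddc, 71bbc39, 931efcb, 934ae49, 9a44ab8, a798364, c18456d, cee1dae, f8d8fce} — 12 commits.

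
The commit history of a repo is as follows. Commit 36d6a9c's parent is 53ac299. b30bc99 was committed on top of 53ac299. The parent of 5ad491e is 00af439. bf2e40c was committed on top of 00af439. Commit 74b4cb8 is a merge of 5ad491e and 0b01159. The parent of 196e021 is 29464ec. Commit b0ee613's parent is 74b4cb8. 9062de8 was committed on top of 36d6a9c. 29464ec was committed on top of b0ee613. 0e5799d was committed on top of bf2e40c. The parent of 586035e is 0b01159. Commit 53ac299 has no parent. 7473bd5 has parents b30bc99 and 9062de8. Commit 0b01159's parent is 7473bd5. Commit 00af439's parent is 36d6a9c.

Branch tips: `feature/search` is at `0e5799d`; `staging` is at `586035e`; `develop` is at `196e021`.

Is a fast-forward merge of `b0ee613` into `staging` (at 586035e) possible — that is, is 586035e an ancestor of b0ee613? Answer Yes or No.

A fast-forward from 586035e to b0ee613 is possible iff 586035e is an ancestor of b0ee613.
Ancestors of b0ee613: {00af439, 0b01159, 36d6a9c, 53ac299, 5ad491e, 7473bd5, 74b4cb8, 9062de8, b0ee613, b30bc99}.
586035e is not among them, so fast-forward is not possible.

No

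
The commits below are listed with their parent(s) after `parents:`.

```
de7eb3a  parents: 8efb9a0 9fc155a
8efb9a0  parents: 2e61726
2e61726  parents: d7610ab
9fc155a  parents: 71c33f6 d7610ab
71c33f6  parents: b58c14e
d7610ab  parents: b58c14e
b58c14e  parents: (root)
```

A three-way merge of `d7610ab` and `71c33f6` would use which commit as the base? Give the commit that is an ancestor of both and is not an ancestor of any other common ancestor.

b58c14e

Ancestors of d7610ab: {b58c14e, d7610ab}.
Ancestors of 71c33f6: {71c33f6, b58c14e}.
Common ancestors: {b58c14e}.
The only common ancestor is b58c14e, so it is the merge base.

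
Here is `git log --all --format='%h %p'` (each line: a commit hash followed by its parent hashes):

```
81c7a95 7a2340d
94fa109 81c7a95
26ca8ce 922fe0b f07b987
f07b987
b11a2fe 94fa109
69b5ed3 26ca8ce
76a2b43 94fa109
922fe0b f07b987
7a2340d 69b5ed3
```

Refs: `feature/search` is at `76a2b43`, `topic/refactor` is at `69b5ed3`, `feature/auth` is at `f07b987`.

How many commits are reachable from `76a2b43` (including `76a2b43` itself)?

8

Walking parent pointers from 76a2b43: reachable set = {26ca8ce, 69b5ed3, 76a2b43, 7a2340d, 81c7a95, 922fe0b, 94fa109, f07b987}.
That is 8 commits.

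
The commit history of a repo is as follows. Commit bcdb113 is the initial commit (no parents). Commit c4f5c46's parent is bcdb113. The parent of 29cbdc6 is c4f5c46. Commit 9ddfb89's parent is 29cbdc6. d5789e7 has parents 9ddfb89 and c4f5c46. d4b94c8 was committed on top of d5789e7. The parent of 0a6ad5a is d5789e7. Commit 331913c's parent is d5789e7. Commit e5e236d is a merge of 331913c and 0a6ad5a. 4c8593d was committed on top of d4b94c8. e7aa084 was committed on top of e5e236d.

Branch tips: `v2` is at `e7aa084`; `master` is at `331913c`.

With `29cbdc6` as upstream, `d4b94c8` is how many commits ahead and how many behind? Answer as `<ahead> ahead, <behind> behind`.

3 ahead, 0 behind

Reachable from d4b94c8: {29cbdc6, 9ddfb89, bcdb113, c4f5c46, d4b94c8, d5789e7}.
Reachable from 29cbdc6: {29cbdc6, bcdb113, c4f5c46}.
Only in d4b94c8's history (ahead): {9ddfb89, d4b94c8, d5789e7} — 3.
Only in 29cbdc6's history (behind): {} — 0.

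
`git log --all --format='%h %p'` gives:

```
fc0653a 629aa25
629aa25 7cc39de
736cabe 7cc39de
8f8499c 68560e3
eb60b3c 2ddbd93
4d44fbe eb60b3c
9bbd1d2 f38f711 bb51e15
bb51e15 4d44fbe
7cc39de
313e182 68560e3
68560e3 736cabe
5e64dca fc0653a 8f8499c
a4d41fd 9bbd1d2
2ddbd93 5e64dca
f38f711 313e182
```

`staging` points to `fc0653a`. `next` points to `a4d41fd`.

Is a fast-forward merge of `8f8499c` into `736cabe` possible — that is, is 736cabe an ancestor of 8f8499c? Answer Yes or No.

A fast-forward from 736cabe to 8f8499c is possible iff 736cabe is an ancestor of 8f8499c.
Ancestors of 8f8499c: {68560e3, 736cabe, 7cc39de, 8f8499c}.
736cabe is among them, so fast-forward is possible.

Yes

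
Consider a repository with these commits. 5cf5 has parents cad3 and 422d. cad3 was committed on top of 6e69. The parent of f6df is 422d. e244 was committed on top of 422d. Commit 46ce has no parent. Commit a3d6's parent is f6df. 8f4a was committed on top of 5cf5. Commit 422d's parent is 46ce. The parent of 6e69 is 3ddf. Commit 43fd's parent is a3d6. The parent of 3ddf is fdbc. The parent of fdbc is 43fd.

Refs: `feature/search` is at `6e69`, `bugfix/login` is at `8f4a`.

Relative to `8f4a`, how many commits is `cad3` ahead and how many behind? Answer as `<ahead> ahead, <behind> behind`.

Reachable from cad3: {3ddf, 422d, 43fd, 46ce, 6e69, a3d6, cad3, f6df, fdbc}.
Reachable from 8f4a: {3ddf, 422d, 43fd, 46ce, 5cf5, 6e69, 8f4a, a3d6, cad3, f6df, fdbc}.
Only in cad3's history (ahead): {} — 0.
Only in 8f4a's history (behind): {5cf5, 8f4a} — 2.

0 ahead, 2 behind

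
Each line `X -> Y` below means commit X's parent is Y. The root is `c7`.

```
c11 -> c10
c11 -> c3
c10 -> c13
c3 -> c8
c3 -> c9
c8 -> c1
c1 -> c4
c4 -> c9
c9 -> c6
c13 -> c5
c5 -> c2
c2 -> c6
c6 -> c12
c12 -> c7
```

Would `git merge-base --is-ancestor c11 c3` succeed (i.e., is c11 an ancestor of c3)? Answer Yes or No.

No

Ancestors of c3: {c1, c12, c3, c4, c6, c7, c8, c9}.
c11 is not in that set, so it is not an ancestor of c3.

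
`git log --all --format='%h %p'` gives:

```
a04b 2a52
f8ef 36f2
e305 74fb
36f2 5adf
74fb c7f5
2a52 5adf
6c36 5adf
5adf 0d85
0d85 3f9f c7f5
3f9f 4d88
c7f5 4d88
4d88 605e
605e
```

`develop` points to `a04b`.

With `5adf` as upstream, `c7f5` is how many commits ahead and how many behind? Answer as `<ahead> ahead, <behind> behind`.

Reachable from c7f5: {4d88, 605e, c7f5}.
Reachable from 5adf: {0d85, 3f9f, 4d88, 5adf, 605e, c7f5}.
Only in c7f5's history (ahead): {} — 0.
Only in 5adf's history (behind): {0d85, 3f9f, 5adf} — 3.

0 ahead, 3 behind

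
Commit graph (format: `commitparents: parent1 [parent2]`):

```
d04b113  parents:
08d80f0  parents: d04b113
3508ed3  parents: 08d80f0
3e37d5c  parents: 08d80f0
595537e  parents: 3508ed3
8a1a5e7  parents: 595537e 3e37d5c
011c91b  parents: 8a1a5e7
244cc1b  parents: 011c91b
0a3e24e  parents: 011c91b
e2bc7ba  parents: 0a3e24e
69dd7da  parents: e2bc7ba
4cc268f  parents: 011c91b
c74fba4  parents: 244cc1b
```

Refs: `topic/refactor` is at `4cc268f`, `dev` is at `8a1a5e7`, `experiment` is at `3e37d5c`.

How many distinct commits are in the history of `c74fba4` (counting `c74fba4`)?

Walking parent pointers from c74fba4: reachable set = {011c91b, 08d80f0, 244cc1b, 3508ed3, 3e37d5c, 595537e, 8a1a5e7, c74fba4, d04b113}.
That is 9 commits.

9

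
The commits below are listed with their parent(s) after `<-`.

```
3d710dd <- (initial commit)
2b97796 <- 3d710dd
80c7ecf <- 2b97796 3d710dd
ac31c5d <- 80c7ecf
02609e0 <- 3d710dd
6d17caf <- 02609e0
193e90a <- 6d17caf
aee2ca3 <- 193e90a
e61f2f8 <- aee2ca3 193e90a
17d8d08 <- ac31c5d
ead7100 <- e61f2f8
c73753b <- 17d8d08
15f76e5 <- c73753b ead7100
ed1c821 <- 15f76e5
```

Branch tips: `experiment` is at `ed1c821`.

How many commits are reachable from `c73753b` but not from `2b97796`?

4

Reachable from c73753b: {17d8d08, 2b97796, 3d710dd, 80c7ecf, ac31c5d, c73753b}.
Reachable from 2b97796: {2b97796, 3d710dd}.
In c73753b's history but not 2b97796's: {17d8d08, 80c7ecf, ac31c5d, c73753b} — 4 commits.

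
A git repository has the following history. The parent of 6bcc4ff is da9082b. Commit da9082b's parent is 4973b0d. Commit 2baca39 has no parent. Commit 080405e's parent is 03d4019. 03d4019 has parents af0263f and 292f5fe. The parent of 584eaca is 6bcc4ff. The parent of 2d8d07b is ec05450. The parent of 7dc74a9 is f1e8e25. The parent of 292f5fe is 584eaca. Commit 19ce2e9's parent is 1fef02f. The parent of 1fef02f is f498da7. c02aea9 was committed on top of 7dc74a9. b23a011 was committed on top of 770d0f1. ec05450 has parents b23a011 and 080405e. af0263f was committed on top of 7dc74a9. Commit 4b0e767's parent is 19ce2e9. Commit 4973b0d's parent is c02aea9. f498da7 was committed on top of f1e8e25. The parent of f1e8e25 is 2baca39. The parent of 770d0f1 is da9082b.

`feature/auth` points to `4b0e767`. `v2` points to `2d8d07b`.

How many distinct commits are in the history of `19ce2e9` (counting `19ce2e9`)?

Walking parent pointers from 19ce2e9: reachable set = {19ce2e9, 1fef02f, 2baca39, f1e8e25, f498da7}.
That is 5 commits.

5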